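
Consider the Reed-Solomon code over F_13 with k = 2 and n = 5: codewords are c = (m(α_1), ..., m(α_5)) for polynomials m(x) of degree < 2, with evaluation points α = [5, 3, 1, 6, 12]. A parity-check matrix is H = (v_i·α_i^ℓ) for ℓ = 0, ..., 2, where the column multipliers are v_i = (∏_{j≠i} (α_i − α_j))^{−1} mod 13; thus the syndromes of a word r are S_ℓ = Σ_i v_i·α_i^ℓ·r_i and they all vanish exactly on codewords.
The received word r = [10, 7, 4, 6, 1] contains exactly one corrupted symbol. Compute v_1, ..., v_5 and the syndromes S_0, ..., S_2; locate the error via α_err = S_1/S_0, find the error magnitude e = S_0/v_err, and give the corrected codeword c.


S = (1, 6, 10), error at position 4, error magnitude e = 1, c = [10, 7, 4, 5, 1].

Step 1: column multipliers v_i = (∏_{j≠i}(α_i − α_j))^{−1} mod 13.
  i = 1 (α = 5): (5−3)(5−1)(5−6)(5−12) = 2·4·(−1)·(−7) = 56 ≡ 4, so v_1 = 4^{−1} = 10 (mod 13).
  i = 2 (α = 3): (3−5)(3−1)(3−6)(3−12) = (−2)·2·(−3)·(−9) = −108 ≡ 9, so v_2 = 9^{−1} = 3 (mod 13).
  i = 3 (α = 1): (1−5)(1−3)(1−6)(1−12) = (−4)·(−2)·(−5)·(−11) = 440 ≡ 11, so v_3 = 11^{−1} = 6 (mod 13).
  i = 4 (α = 6): (6−5)(6−3)(6−1)(6−12) = 1·3·5·(−6) = −90 ≡ 1, so v_4 = 1^{−1} = 1 (mod 13).
  i = 5 (α = 12): (12−5)(12−3)(12−1)(12−6) = 7·9·11·6 = 4158 ≡ 11, so v_5 = 11^{−1} = 6 (mod 13).
  v = [10, 3, 6, 1, 6].
Step 2: syndromes of r = [10, 7, 4, 6, 1] (all sums mod 13).
  S_0 = Σ v_i r_i = 10·10 + 3·7 + 6·4 + 1·6 + 6·1 = 157 ≡ 1.
  S_1 = Σ v_i α_i r_i = 10·5·10 + 3·3·7 + 6·1·4 + 1·6·6 + 6·12·1 = 695 ≡ 6.
  α_i^2 mod 13 = [12, 9, 1, 10, 1].
  S_2 = Σ v_i α_i^2 r_i = 10·12·10 + 3·9·7 + 6·1·4 + 1·10·6 + 6·1·1 = 1479 ≡ 10.
  S = (1, 6, 10) ≠ 0, so r is not a codeword (an error is present).
Step 3: locate the error. For a single error e at position i, S_ℓ = v_i·e·α_i^ℓ, so α_err = S_1/S_0.
  S_0^{−1} = 1^{−1} = 1 (mod 13), so α_err = 6·1 = 6 ≡ 6 = α_4. Error position i = 4.
  Consistency check: S_2/S_1 = 10·11 = 110 ≡ 6 = α_err ✓ (single-error assumption holds).
Step 4: error magnitude e = S_0/v_4 = S_0·∏_{j≠4}(α_4 − α_j) = 1·1 = 1 ≡ 1 (mod 13).
Step 5: correct position 4: c_4 = r_4 − e = 6 − 1 ≡ 5 (mod 13). Hence c = [10, 7, 4, 5, 1].
  Check: interpolating c through the α_i gives m(x) = 9 + 8·x (degree < 2) with m(α_i) = c_i for every i, so c is indeed a codeword.


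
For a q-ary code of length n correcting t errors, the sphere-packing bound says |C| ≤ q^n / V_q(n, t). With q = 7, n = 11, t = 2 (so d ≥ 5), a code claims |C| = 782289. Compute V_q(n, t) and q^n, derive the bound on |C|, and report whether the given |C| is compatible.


V_q(n, t) = 2047, q^n = 1977326743, Hamming bound = 965963, |C| = 782289 ≤ bound (satisfied).

Step 1: Compute V_q(n, t) = Σ_{j=0}^2 C(n, j) (q−1)^j.
  j = 0: C(11,0)·(6)^0 = 1·1 = 1.
  j = 1: C(11,1)·(6)^1 = 11·6 = 66.
  j = 2: C(11,2)·(6)^2 = 55·36 = 1980.
  V_q(n, t) = 1 + 66 + 1980 = 2047.
Step 2: q^n = 7^11 = 1977326743.
Step 3: Hamming bound ⌊q^n / V_q(n,t)⌋ = ⌊1977326743/2047⌋ = 965963.
Step 4: Compare |C| = 782289 to 965963: satisfied.
The claimed |C| lies below the Hamming bound.


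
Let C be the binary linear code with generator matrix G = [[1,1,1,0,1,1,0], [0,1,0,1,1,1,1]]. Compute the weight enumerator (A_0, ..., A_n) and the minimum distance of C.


Weight distribution: A_0 = 1, A_4 = 1, A_5 = 2. Minimum distance d = 4.

Enumerate all 2^2 = 4 messages m ∈ F_2^2.
For each, compute codeword c = mG in F_2^7, then tally its weight.
  m = 00 → c = 0000000, weight = 0.
  m = 10 → c = 1110110, weight = 5.
  m = 01 → c = 0101111, weight = 5.
  m = 11 → c = 1011001, weight = 4.
Tally weights:
  weight 0: 1 codewords.
  weight 4: 1 codewords.
  weight 5: 2 codewords.
Minimum distance d = smallest w > 0 with A_w > 0 = 4.
Sanity: Σ A_w = 4 = 2^2 = 4 ✓.


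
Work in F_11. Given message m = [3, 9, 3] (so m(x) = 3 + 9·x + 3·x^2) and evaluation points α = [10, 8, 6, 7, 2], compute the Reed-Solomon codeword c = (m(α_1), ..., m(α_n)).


c = [8, 3, 0, 4, 0]

Message polynomial: m(x) = 3 + 9·x + 3·x^2 (mod 11).
For each evaluation point α_i, compute m(α_i) mod 11:
  α_1 = 10: Horner steps 3 → 6 → 8, so m(10) = 8.
  α_2 = 8: Horner steps 3 → 0 → 3, so m(8) = 3.
  α_3 = 6: Horner steps 3 → 5 → 0, so m(6) = 0.
  α_4 = 7: Horner steps 3 → 8 → 4, so m(7) = 4.
  α_5 = 2: Horner steps 3 → 4 → 0, so m(2) = 0.
Codeword c = [8, 3, 0, 4, 0] ∈ F_11^5.


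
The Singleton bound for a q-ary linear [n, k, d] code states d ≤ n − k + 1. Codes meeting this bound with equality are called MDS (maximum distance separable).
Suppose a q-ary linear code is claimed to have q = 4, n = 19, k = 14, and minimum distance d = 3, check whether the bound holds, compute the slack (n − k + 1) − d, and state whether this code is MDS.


Singleton RHS = n − k + 1 = 6, slack = 3, bound satisfied, not MDS.

Singleton bound: d ≤ n − k + 1.
Here n = 19, k = 14, so n − k + 1 = 6.
Given d = 3, check d ≤ 6: YES.
Slack = (n − k + 1) − d = 3.
The code is NOT MDS (slack = 3 > 0).
Description: the claimed parameters are [19, 14, 3]_4; such a code would be non-MDS.


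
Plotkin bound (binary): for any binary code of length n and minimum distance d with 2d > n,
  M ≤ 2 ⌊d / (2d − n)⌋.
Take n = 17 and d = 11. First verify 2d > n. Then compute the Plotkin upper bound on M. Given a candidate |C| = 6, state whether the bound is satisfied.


Plotkin bound M ≤ 4; given |C| = 6 > bound (violated).

Check applicability: 2d = 22, n = 17.
2d − n = 5 > 0, so Plotkin applies.
Compute d/(2d−n) = 11/5 ≈ 2.2000.
⌊d/(2d−n)⌋ = 2.
Plotkin bound: M ≤ 2·2 = 4.
Given |C| = 6, check: VIOLATED.
This |C| is above the Plotkin bound, so no binary code with n = 17, d = 11 and 6 codewords exists.


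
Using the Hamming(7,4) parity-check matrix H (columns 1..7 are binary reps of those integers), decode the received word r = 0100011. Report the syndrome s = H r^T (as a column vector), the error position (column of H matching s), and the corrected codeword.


s = (0, 1, 1)^T, error position = 3, corrected codeword c = 0110011

Compute s = H r^T mod 2 one row at a time:
  s_1 = 0 + 0 + 1 + 1 = 2 ≡ 0 (mod 2).
  s_2 = 1 + 0 + 1 + 1 = 3 ≡ 1 (mod 2).
  s_3 = 0 + 0 + 0 + 1 = 1 ≡ 1 (mod 2).
s = (0, 1, 1)^T — this equals column 3 of H (binary 011), so error is at position 3.
Correct: flip bit 3 of r = 0100011 to get c = 0110011.


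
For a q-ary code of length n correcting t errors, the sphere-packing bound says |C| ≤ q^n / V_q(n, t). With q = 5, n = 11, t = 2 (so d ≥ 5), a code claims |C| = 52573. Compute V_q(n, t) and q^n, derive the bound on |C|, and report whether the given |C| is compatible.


V_q(n, t) = 925, q^n = 48828125, Hamming bound = 52787, |C| = 52573 ≤ bound (satisfied).

Step 1: Compute V_q(n, t) = Σ_{j=0}^2 C(n, j) (q−1)^j.
  j = 0: C(11,0)·(4)^0 = 1·1 = 1.
  j = 1: C(11,1)·(4)^1 = 11·4 = 44.
  j = 2: C(11,2)·(4)^2 = 55·16 = 880.
  V_q(n, t) = 1 + 44 + 880 = 925.
Step 2: q^n = 5^11 = 48828125.
Step 3: Hamming bound ⌊q^n / V_q(n,t)⌋ = ⌊48828125/925⌋ = 52787.
Step 4: Compare |C| = 52573 to 52787: satisfied.
The claimed |C| lies below the Hamming bound.


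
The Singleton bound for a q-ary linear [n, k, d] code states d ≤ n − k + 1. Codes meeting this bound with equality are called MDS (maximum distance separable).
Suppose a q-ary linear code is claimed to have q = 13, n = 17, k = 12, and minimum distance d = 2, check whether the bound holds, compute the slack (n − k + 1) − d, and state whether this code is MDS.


Singleton RHS = n − k + 1 = 6, slack = 4, bound satisfied, not MDS.

Singleton bound: d ≤ n − k + 1.
Here n = 17, k = 12, so n − k + 1 = 6.
Given d = 2, check d ≤ 6: YES.
Slack = (n − k + 1) − d = 4.
The code is NOT MDS (slack = 4 > 0).
Description: the claimed parameters are [17, 12, 2]_13; such a code would be non-MDS.


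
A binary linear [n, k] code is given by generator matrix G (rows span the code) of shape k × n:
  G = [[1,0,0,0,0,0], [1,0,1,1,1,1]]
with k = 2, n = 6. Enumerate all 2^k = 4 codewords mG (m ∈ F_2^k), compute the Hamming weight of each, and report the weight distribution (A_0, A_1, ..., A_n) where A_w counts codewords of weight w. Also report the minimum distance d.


Weight distribution: A_0 = 1, A_1 = 1, A_4 = 1, A_5 = 1. Minimum distance d = 1.

Enumerate all 2^2 = 4 messages m ∈ F_2^2.
For each, compute codeword c = mG in F_2^6, then tally its weight.
  m = 00 → c = 000000, weight = 0.
  m = 10 → c = 100000, weight = 1.
  m = 01 → c = 101111, weight = 5.
  m = 11 → c = 001111, weight = 4.
Tally weights:
  weight 0: 1 codewords.
  weight 1: 1 codewords.
  weight 4: 1 codewords.
  weight 5: 1 codewords.
Minimum distance d = smallest w > 0 with A_w > 0 = 1.
Sanity: Σ A_w = 4 = 2^2 = 4 ✓.


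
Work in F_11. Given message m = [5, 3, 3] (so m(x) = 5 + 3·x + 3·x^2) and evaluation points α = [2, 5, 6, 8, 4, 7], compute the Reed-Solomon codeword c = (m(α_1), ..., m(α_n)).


c = [1, 7, 10, 1, 10, 8]

Message polynomial: m(x) = 5 + 3·x + 3·x^2 (mod 11).
For each evaluation point α_i, compute m(α_i) mod 11:
  α_1 = 2: Horner steps 3 → 9 → 1, so m(2) = 1.
  α_2 = 5: Horner steps 3 → 7 → 7, so m(5) = 7.
  α_3 = 6: Horner steps 3 → 10 → 10, so m(6) = 10.
  α_4 = 8: Horner steps 3 → 5 → 1, so m(8) = 1.
  α_5 = 4: Horner steps 3 → 4 → 10, so m(4) = 10.
  α_6 = 7: Horner steps 3 → 2 → 8, so m(7) = 8.
Codeword c = [1, 7, 10, 1, 10, 8] ∈ F_11^6.


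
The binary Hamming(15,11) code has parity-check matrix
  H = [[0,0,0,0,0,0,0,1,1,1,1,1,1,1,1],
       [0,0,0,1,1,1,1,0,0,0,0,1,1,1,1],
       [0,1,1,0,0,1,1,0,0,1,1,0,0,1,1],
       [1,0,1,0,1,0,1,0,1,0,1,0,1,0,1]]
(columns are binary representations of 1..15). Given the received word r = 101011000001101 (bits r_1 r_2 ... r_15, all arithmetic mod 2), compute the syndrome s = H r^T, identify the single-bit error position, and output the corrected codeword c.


s = (1, 1, 1, 1)^T, error position = 15, corrected codeword c = 101011000001100

Compute s = H r^T mod 2 one row at a time:
  s_1 = 0 + 0 + 0 + 0 + 1 + 1 + 0 + 1 = 3 ≡ 1 (mod 2).
  s_2 = 0 + 1 + 1 + 0 + 1 + 1 + 0 + 1 = 5 ≡ 1 (mod 2).
  s_3 = 0 + 1 + 1 + 0 + 0 + 0 + 0 + 1 = 3 ≡ 1 (mod 2).
  s_4 = 1 + 1 + 1 + 0 + 0 + 0 + 1 + 1 = 5 ≡ 1 (mod 2).
s = (1, 1, 1, 1)^T — this equals column 15 of H (binary 1111), so error is at position 15.
Correct: flip bit 15 of r = 101011000001101 to get c = 101011000001100.


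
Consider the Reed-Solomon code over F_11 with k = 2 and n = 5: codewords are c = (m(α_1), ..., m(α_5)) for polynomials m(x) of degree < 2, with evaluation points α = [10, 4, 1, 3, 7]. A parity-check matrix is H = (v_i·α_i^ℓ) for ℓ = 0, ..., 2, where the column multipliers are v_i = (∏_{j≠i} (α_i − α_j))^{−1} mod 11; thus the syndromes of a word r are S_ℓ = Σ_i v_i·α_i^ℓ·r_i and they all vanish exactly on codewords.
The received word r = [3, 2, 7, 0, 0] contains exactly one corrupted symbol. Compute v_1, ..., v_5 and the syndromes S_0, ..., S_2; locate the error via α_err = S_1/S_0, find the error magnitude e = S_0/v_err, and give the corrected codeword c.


S = (9, 8, 1), error at position 5, error magnitude e = 3, c = [3, 2, 7, 0, 8].

Step 1: column multipliers v_i = (∏_{j≠i}(α_i − α_j))^{−1} mod 11.
  i = 1 (α = 10): (10−4)(10−1)(10−3)(10−7) = 6·9·7·3 = 1134 ≡ 1, so v_1 = 1^{−1} = 1 (mod 11).
  i = 2 (α = 4): (4−10)(4−1)(4−3)(4−7) = (−6)·3·1·(−3) = 54 ≡ 10, so v_2 = 10^{−1} = 10 (mod 11).
  i = 3 (α = 1): (1−10)(1−4)(1−3)(1−7) = (−9)·(−3)·(−2)·(−6) = 324 ≡ 5, so v_3 = 5^{−1} = 9 (mod 11).
  i = 4 (α = 3): (3−10)(3−4)(3−1)(3−7) = (−7)·(−1)·2·(−4) = −56 ≡ 10, so v_4 = 10^{−1} = 10 (mod 11).
  i = 5 (α = 7): (7−10)(7−4)(7−1)(7−3) = (−3)·3·6·4 = −216 ≡ 4, so v_5 = 4^{−1} = 3 (mod 11).
  v = [1, 10, 9, 10, 3].
Step 2: syndromes of r = [3, 2, 7, 0, 0] (all sums mod 11).
  S_0 = Σ v_i r_i = 1·3 + 10·2 + 9·7 + 10·0 + 3·0 = 86 ≡ 9.
  S_1 = Σ v_i α_i r_i = 1·10·3 + 10·4·2 + 9·1·7 + 10·3·0 + 3·7·0 = 173 ≡ 8.
  α_i^2 mod 11 = [1, 5, 1, 9, 5].
  S_2 = Σ v_i α_i^2 r_i = 1·1·3 + 10·5·2 + 9·1·7 + 10·9·0 + 3·5·0 = 166 ≡ 1.
  S = (9, 8, 1) ≠ 0, so r is not a codeword (an error is present).
Step 3: locate the error. For a single error e at position i, S_ℓ = v_i·e·α_i^ℓ, so α_err = S_1/S_0.
  S_0^{−1} = 9^{−1} = 5 (mod 11), so α_err = 8·5 = 40 ≡ 7 = α_5. Error position i = 5.
  Consistency check: S_2/S_1 = 1·7 = 7 ≡ 7 = α_err ✓ (single-error assumption holds).
Step 4: error magnitude e = S_0/v_5 = S_0·∏_{j≠5}(α_5 − α_j) = 9·4 = 36 ≡ 3 (mod 11).
Step 5: correct position 5: c_5 = r_5 − e = 0 − 3 ≡ 8 (mod 11). Hence c = [3, 2, 7, 0, 8].
  Check: interpolating c through the α_i gives m(x) = 5 + 2·x (degree < 2) with m(α_i) = c_i for every i, so c is indeed a codeword.


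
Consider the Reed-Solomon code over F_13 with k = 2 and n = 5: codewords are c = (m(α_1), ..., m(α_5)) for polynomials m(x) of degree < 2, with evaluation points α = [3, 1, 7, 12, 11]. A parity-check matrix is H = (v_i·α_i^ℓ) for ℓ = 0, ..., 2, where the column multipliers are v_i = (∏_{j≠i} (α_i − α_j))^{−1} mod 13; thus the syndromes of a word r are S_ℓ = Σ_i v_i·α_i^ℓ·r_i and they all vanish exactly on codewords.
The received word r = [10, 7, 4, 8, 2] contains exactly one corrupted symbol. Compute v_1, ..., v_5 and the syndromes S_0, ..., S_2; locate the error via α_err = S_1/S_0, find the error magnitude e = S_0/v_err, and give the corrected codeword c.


S = (12, 10, 4), error at position 1, error magnitude e = 4, c = [6, 7, 4, 8, 2].

Step 1: column multipliers v_i = (∏_{j≠i}(α_i − α_j))^{−1} mod 13.
  i = 1 (α = 3): (3−1)(3−7)(3−12)(3−11) = 2·(−4)·(−9)·(−8) = −576 ≡ 9, so v_1 = 9^{−1} = 3 (mod 13).
  i = 2 (α = 1): (1−3)(1−7)(1−12)(1−11) = (−2)·(−6)·(−11)·(−10) = 1320 ≡ 7, so v_2 = 7^{−1} = 2 (mod 13).
  i = 3 (α = 7): (7−3)(7−1)(7−12)(7−11) = 4·6·(−5)·(−4) = 480 ≡ 12, so v_3 = 12^{−1} = 12 (mod 13).
  i = 4 (α = 12): (12−3)(12−1)(12−7)(12−11) = 9·11·5·1 = 495 ≡ 1, so v_4 = 1^{−1} = 1 (mod 13).
  i = 5 (α = 11): (11−3)(11−1)(11−7)(11−12) = 8·10·4·(−1) = −320 ≡ 5, so v_5 = 5^{−1} = 8 (mod 13).
  v = [3, 2, 12, 1, 8].
Step 2: syndromes of r = [10, 7, 4, 8, 2] (all sums mod 13).
  S_0 = Σ v_i r_i = 3·10 + 2·7 + 12·4 + 1·8 + 8·2 = 116 ≡ 12.
  S_1 = Σ v_i α_i r_i = 3·3·10 + 2·1·7 + 12·7·4 + 1·12·8 + 8·11·2 = 712 ≡ 10.
  α_i^2 mod 13 = [9, 1, 10, 1, 4].
  S_2 = Σ v_i α_i^2 r_i = 3·9·10 + 2·1·7 + 12·10·4 + 1·1·8 + 8·4·2 = 836 ≡ 4.
  S = (12, 10, 4) ≠ 0, so r is not a codeword (an error is present).
Step 3: locate the error. For a single error e at position i, S_ℓ = v_i·e·α_i^ℓ, so α_err = S_1/S_0.
  S_0^{−1} = 12^{−1} = 12 (mod 13), so α_err = 10·12 = 120 ≡ 3 = α_1. Error position i = 1.
  Consistency check: S_2/S_1 = 4·4 = 16 ≡ 3 = α_err ✓ (single-error assumption holds).
Step 4: error magnitude e = S_0/v_1 = S_0·∏_{j≠1}(α_1 − α_j) = 12·9 = 108 ≡ 4 (mod 13).
Step 5: correct position 1: c_1 = r_1 − e = 10 − 4 ≡ 6 (mod 13). Hence c = [6, 7, 4, 8, 2].
  Check: interpolating c through the α_i gives m(x) = 1 + 6·x (degree < 2) with m(α_i) = c_i for every i, so c is indeed a codeword.


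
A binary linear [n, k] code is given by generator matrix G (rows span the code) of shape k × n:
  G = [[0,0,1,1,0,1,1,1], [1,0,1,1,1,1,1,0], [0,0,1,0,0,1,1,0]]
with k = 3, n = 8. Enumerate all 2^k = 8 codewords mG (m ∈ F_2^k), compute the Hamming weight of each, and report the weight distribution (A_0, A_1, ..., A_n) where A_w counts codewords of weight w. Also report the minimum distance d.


Weight distribution: A_0 = 1, A_2 = 1, A_3 = 3, A_5 = 1, A_6 = 2. Minimum distance d = 2.

Enumerate all 2^3 = 8 messages m ∈ F_2^3.
For each, compute codeword c = mG in F_2^8, then tally its weight.
  m = 000 → c = 00000000, weight = 0.
  m = 100 → c = 00110111, weight = 5.
  m = 010 → c = 10111110, weight = 6.
  m = 110 → c = 10001001, weight = 3.
  m = 001 → c = 00100110, weight = 3.
  m = 101 → c = 00010001, weight = 2.
  m = 011 → c = 10011000, weight = 3.
  m = 111 → c = 10101111, weight = 6.
Tally weights:
  weight 0: 1 codewords.
  weight 2: 1 codewords.
  weight 3: 3 codewords.
  weight 5: 1 codewords.
  weight 6: 2 codewords.
Minimum distance d = smallest w > 0 with A_w > 0 = 2.
Sanity: Σ A_w = 8 = 2^3 = 8 ✓.


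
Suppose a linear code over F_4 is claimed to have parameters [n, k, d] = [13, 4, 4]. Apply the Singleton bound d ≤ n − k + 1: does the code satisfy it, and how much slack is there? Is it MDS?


Singleton RHS = n − k + 1 = 10, slack = 6, bound satisfied, not MDS.

Singleton bound: d ≤ n − k + 1.
Here n = 13, k = 4, so n − k + 1 = 10.
Given d = 4, check d ≤ 10: YES.
Slack = (n − k + 1) − d = 6.
The code is NOT MDS (slack = 6 > 0).
Description: the claimed parameters are [13, 4, 4]_4; such a code would be non-MDS.


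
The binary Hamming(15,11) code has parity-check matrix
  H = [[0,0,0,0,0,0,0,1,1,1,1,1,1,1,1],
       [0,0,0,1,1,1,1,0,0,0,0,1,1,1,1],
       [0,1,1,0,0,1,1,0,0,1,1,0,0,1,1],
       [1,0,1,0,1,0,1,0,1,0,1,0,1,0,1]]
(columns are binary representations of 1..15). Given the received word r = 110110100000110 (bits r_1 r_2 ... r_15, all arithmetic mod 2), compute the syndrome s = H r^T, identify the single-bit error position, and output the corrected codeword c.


s = (0, 1, 1, 0)^T, error position = 6, corrected codeword c = 110111100000110

Compute s = H r^T mod 2 one row at a time:
  s_1 = 0 + 0 + 0 + 0 + 0 + 1 + 1 + 0 = 2 ≡ 0 (mod 2).
  s_2 = 1 + 1 + 0 + 1 + 0 + 1 + 1 + 0 = 5 ≡ 1 (mod 2).
  s_3 = 1 + 0 + 0 + 1 + 0 + 0 + 1 + 0 = 3 ≡ 1 (mod 2).
  s_4 = 1 + 0 + 1 + 1 + 0 + 0 + 1 + 0 = 4 ≡ 0 (mod 2).
s = (0, 1, 1, 0)^T — this equals column 6 of H (binary 0110), so error is at position 6.
Correct: flip bit 6 of r = 110110100000110 to get c = 110111100000110.


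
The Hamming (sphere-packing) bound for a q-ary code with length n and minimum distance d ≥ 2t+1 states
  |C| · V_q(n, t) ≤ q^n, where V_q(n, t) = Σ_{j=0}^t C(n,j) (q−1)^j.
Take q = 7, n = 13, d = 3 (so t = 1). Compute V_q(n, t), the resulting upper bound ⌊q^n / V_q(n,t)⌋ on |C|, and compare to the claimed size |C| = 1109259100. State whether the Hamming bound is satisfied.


V_q(n, t) = 79, q^n = 96889010407, Hamming bound = 1226443169, |C| = 1109259100 ≤ bound (satisfied).

Step 1: Compute V_q(n, t) = Σ_{j=0}^1 C(n, j) (q−1)^j.
  j = 0: C(13,0)·(6)^0 = 1·1 = 1.
  j = 1: C(13,1)·(6)^1 = 13·6 = 78.
  V_q(n, t) = 1 + 78 = 79.
Step 2: q^n = 7^13 = 96889010407.
Step 3: Hamming bound ⌊q^n / V_q(n,t)⌋ = ⌊96889010407/79⌋ = 1226443169.
Step 4: Compare |C| = 1109259100 to 1226443169: satisfied.
The claimed |C| lies below the Hamming bound.


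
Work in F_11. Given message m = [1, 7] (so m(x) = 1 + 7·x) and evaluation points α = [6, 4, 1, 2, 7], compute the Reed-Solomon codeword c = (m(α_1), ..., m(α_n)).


c = [10, 7, 8, 4, 6]

Message polynomial: m(x) = 1 + 7·x (mod 11).
For each evaluation point α_i, compute m(α_i) mod 11:
  α_1 = 6: Horner steps 7 → 10, so m(6) = 10.
  α_2 = 4: Horner steps 7 → 7, so m(4) = 7.
  α_3 = 1: Horner steps 7 → 8, so m(1) = 8.
  α_4 = 2: Horner steps 7 → 4, so m(2) = 4.
  α_5 = 7: Horner steps 7 → 6, so m(7) = 6.
Codeword c = [10, 7, 8, 4, 6] ∈ F_11^5.


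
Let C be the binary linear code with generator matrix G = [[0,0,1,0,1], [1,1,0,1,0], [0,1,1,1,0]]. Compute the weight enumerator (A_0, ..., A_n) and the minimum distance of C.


Weight distribution: A_0 = 1, A_2 = 3, A_3 = 3, A_5 = 1. Minimum distance d = 2.

Enumerate all 2^3 = 8 messages m ∈ F_2^3.
For each, compute codeword c = mG in F_2^5, then tally its weight.
  m = 000 → c = 00000, weight = 0.
  m = 100 → c = 00101, weight = 2.
  m = 010 → c = 11010, weight = 3.
  m = 110 → c = 11111, weight = 5.
  m = 001 → c = 01110, weight = 3.
  m = 101 → c = 01011, weight = 3.
  m = 011 → c = 10100, weight = 2.
  m = 111 → c = 10001, weight = 2.
Tally weights:
  weight 0: 1 codewords.
  weight 2: 3 codewords.
  weight 3: 3 codewords.
  weight 5: 1 codewords.
Minimum distance d = smallest w > 0 with A_w > 0 = 2.
Sanity: Σ A_w = 8 = 2^3 = 8 ✓.


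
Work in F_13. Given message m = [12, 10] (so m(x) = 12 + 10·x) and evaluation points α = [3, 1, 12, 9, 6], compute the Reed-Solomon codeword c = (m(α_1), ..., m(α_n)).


c = [3, 9, 2, 11, 7]

Message polynomial: m(x) = 12 + 10·x (mod 13).
For each evaluation point α_i, compute m(α_i) mod 13:
  α_1 = 3: Horner steps 10 → 3, so m(3) = 3.
  α_2 = 1: Horner steps 10 → 9, so m(1) = 9.
  α_3 = 12: Horner steps 10 → 2, so m(12) = 2.
  α_4 = 9: Horner steps 10 → 11, so m(9) = 11.
  α_5 = 6: Horner steps 10 → 7, so m(6) = 7.
Codeword c = [3, 9, 2, 11, 7] ∈ F_13^5.


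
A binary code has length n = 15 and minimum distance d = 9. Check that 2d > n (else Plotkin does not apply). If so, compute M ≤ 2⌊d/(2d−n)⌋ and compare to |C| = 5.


Plotkin bound M ≤ 6; given |C| = 5 ≤ bound (satisfied).

Check applicability: 2d = 18, n = 15.
2d − n = 3 > 0, so Plotkin applies.
Compute d/(2d−n) = 9/3 ≈ 3.0000.
⌊d/(2d−n)⌋ = 3.
Plotkin bound: M ≤ 2·3 = 6.
Given |C| = 5, check: satisfied.
This |C| is below the Plotkin bound.


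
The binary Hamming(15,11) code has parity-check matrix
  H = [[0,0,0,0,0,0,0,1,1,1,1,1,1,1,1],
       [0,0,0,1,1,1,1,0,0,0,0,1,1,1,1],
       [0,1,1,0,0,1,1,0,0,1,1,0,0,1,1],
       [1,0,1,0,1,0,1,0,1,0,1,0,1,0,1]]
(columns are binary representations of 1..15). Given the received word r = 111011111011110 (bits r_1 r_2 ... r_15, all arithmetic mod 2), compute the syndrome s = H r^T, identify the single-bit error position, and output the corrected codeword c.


s = (0, 0, 0, 1)^T, error position = 1, corrected codeword c = 011011111011110

Compute s = H r^T mod 2 one row at a time:
  s_1 = 1 + 1 + 0 + 1 + 1 + 1 + 1 + 0 = 6 ≡ 0 (mod 2).
  s_2 = 0 + 1 + 1 + 1 + 1 + 1 + 1 + 0 = 6 ≡ 0 (mod 2).
  s_3 = 1 + 1 + 1 + 1 + 0 + 1 + 1 + 0 = 6 ≡ 0 (mod 2).
  s_4 = 1 + 1 + 1 + 1 + 1 + 1 + 1 + 0 = 7 ≡ 1 (mod 2).
s = (0, 0, 0, 1)^T — this equals column 1 of H (binary 0001), so error is at position 1.
Correct: flip bit 1 of r = 111011111011110 to get c = 011011111011110.


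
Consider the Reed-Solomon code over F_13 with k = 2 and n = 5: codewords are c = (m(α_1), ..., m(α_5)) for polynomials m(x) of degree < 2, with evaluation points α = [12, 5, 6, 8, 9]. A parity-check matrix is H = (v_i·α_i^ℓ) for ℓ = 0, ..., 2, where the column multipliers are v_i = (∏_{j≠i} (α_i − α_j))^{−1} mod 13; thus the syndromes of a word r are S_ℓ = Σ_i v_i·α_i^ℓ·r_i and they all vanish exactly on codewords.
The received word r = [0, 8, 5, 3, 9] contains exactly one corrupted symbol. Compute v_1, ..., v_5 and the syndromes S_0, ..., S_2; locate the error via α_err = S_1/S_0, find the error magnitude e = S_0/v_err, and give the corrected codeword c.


S = (11, 10, 2), error at position 4, error magnitude e = 4, c = [0, 8, 5, 12, 9].

Step 1: column multipliers v_i = (∏_{j≠i}(α_i − α_j))^{−1} mod 13.
  i = 1 (α = 12): (12−5)(12−6)(12−8)(12−9) = 7·6·4·3 = 504 ≡ 10, so v_1 = 10^{−1} = 4 (mod 13).
  i = 2 (α = 5): (5−12)(5−6)(5−8)(5−9) = (−7)·(−1)·(−3)·(−4) = 84 ≡ 6, so v_2 = 6^{−1} = 11 (mod 13).
  i = 3 (α = 6): (6−12)(6−5)(6−8)(6−9) = (−6)·1·(−2)·(−3) = −36 ≡ 3, so v_3 = 3^{−1} = 9 (mod 13).
  i = 4 (α = 8): (8−12)(8−5)(8−6)(8−9) = (−4)·3·2·(−1) = 24 ≡ 11, so v_4 = 11^{−1} = 6 (mod 13).
  i = 5 (α = 9): (9−12)(9−5)(9−6)(9−8) = (−3)·4·3·1 = −36 ≡ 3, so v_5 = 3^{−1} = 9 (mod 13).
  v = [4, 11, 9, 6, 9].
Step 2: syndromes of r = [0, 8, 5, 3, 9] (all sums mod 13).
  S_0 = Σ v_i r_i = 4·0 + 11·8 + 9·5 + 6·3 + 9·9 = 232 ≡ 11.
  S_1 = Σ v_i α_i r_i = 4·12·0 + 11·5·8 + 9·6·5 + 6·8·3 + 9·9·9 = 1583 ≡ 10.
  α_i^2 mod 13 = [1, 12, 10, 12, 3].
  S_2 = Σ v_i α_i^2 r_i = 4·1·0 + 11·12·8 + 9·10·5 + 6·12·3 + 9·3·9 = 1965 ≡ 2.
  S = (11, 10, 2) ≠ 0, so r is not a codeword (an error is present).
Step 3: locate the error. For a single error e at position i, S_ℓ = v_i·e·α_i^ℓ, so α_err = S_1/S_0.
  S_0^{−1} = 11^{−1} = 6 (mod 13), so α_err = 10·6 = 60 ≡ 8 = α_4. Error position i = 4.
  Consistency check: S_2/S_1 = 2·4 = 8 ≡ 8 = α_err ✓ (single-error assumption holds).
Step 4: error magnitude e = S_0/v_4 = S_0·∏_{j≠4}(α_4 − α_j) = 11·11 = 121 ≡ 4 (mod 13).
Step 5: correct position 4: c_4 = r_4 − e = 3 − 4 ≡ 12 (mod 13). Hence c = [0, 8, 5, 12, 9].
  Check: interpolating c through the α_i gives m(x) = 10 + 10·x (degree < 2) with m(α_i) = c_i for every i, so c is indeed a codeword.


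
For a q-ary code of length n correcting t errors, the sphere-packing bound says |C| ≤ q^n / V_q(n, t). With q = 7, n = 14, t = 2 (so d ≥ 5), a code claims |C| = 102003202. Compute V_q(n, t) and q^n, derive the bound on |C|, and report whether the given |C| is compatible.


V_q(n, t) = 3361, q^n = 678223072849, Hamming bound = 201792047, |C| = 102003202 ≤ bound (satisfied).

Step 1: Compute V_q(n, t) = Σ_{j=0}^2 C(n, j) (q−1)^j.
  j = 0: C(14,0)·(6)^0 = 1·1 = 1.
  j = 1: C(14,1)·(6)^1 = 14·6 = 84.
  j = 2: C(14,2)·(6)^2 = 91·36 = 3276.
  V_q(n, t) = 1 + 84 + 3276 = 3361.
Step 2: q^n = 7^14 = 678223072849.
Step 3: Hamming bound ⌊q^n / V_q(n,t)⌋ = ⌊678223072849/3361⌋ = 201792047.
Step 4: Compare |C| = 102003202 to 201792047: satisfied.
The claimed |C| lies below the Hamming bound.


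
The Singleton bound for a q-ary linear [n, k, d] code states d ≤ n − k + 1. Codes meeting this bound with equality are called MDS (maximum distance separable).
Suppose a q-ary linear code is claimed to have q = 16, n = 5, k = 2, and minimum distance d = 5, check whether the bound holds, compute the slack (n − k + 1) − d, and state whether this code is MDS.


Singleton RHS = n − k + 1 = 4, slack = -1, bound violated (no such code; not MDS).

Singleton bound: d ≤ n − k + 1.
Here n = 5, k = 2, so n − k + 1 = 4.
Given d = 5, check d ≤ 4: NO.
Slack = (n − k + 1) − d = -1.
The slack is negative: d = 5 exceeds n − k + 1 = 4 by 1, so the Singleton bound is violated and no linear [5, 2, 5]_16 code can exist. In particular it is not MDS (MDS requires d = n − k + 1 exactly).
Description: the claimed parameters are [5, 2, 5]_16; such a code would be impossible (violates the Singleton bound).


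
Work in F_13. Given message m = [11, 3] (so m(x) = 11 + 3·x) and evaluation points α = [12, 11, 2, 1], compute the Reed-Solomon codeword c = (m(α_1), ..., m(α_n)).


c = [8, 5, 4, 1]

Message polynomial: m(x) = 11 + 3·x (mod 13).
For each evaluation point α_i, compute m(α_i) mod 13:
  α_1 = 12: Horner steps 3 → 8, so m(12) = 8.
  α_2 = 11: Horner steps 3 → 5, so m(11) = 5.
  α_3 = 2: Horner steps 3 → 4, so m(2) = 4.
  α_4 = 1: Horner steps 3 → 1, so m(1) = 1.
Codeword c = [8, 5, 4, 1] ∈ F_13^4.


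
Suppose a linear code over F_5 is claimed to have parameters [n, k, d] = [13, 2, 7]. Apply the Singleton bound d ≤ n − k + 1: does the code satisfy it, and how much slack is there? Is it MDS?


Singleton RHS = n − k + 1 = 12, slack = 5, bound satisfied, not MDS.

Singleton bound: d ≤ n − k + 1.
Here n = 13, k = 2, so n − k + 1 = 12.
Given d = 7, check d ≤ 12: YES.
Slack = (n − k + 1) − d = 5.
The code is NOT MDS (slack = 5 > 0).
Description: the claimed parameters are [13, 2, 7]_5; such a code would be non-MDS.


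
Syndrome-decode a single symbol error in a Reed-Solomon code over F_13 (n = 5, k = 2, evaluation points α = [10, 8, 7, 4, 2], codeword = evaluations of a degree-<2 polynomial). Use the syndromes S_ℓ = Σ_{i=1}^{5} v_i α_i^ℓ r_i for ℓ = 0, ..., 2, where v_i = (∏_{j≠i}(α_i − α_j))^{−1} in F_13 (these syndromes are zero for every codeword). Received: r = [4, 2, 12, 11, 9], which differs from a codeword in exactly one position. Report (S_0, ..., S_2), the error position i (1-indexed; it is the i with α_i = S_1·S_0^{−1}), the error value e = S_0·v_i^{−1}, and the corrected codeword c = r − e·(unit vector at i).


S = (4, 2, 1), error at position 3, error magnitude e = 11, c = [4, 2, 1, 11, 9].

Step 1: column multipliers v_i = (∏_{j≠i}(α_i − α_j))^{−1} mod 13.
  i = 1 (α = 10): (10−8)(10−7)(10−4)(10−2) = 2·3·6·8 = 288 ≡ 2, so v_1 = 2^{−1} = 7 (mod 13).
  i = 2 (α = 8): (8−10)(8−7)(8−4)(8−2) = (−2)·1·4·6 = −48 ≡ 4, so v_2 = 4^{−1} = 10 (mod 13).
  i = 3 (α = 7): (7−10)(7−8)(7−4)(7−2) = (−3)·(−1)·3·5 = 45 ≡ 6, so v_3 = 6^{−1} = 11 (mod 13).
  i = 4 (α = 4): (4−10)(4−8)(4−7)(4−2) = (−6)·(−4)·(−3)·2 = −144 ≡ 12, so v_4 = 12^{−1} = 12 (mod 13).
  i = 5 (α = 2): (2−10)(2−8)(2−7)(2−4) = (−8)·(−6)·(−5)·(−2) = 480 ≡ 12, so v_5 = 12^{−1} = 12 (mod 13).
  v = [7, 10, 11, 12, 12].
Step 2: syndromes of r = [4, 2, 12, 11, 9] (all sums mod 13).
  S_0 = Σ v_i r_i = 7·4 + 10·2 + 11·12 + 12·11 + 12·9 = 420 ≡ 4.
  S_1 = Σ v_i α_i r_i = 7·10·4 + 10·8·2 + 11·7·12 + 12·4·11 + 12·2·9 = 2108 ≡ 2.
  α_i^2 mod 13 = [9, 12, 10, 3, 4].
  S_2 = Σ v_i α_i^2 r_i = 7·9·4 + 10·12·2 + 11·10·12 + 12·3·11 + 12·4·9 = 2640 ≡ 1.
  S = (4, 2, 1) ≠ 0, so r is not a codeword (an error is present).
Step 3: locate the error. For a single error e at position i, S_ℓ = v_i·e·α_i^ℓ, so α_err = S_1/S_0.
  S_0^{−1} = 4^{−1} = 10 (mod 13), so α_err = 2·10 = 20 ≡ 7 = α_3. Error position i = 3.
  Consistency check: S_2/S_1 = 1·7 = 7 ≡ 7 = α_err ✓ (single-error assumption holds).
Step 4: error magnitude e = S_0/v_3 = S_0·∏_{j≠3}(α_3 − α_j) = 4·6 = 24 ≡ 11 (mod 13).
Step 5: correct position 3: c_3 = r_3 − e = 12 − 11 ≡ 1 (mod 13). Hence c = [4, 2, 1, 11, 9].
  Check: interpolating c through the α_i gives m(x) = 7 + 1·x (degree < 2) with m(α_i) = c_i for every i, so c is indeed a codeword.


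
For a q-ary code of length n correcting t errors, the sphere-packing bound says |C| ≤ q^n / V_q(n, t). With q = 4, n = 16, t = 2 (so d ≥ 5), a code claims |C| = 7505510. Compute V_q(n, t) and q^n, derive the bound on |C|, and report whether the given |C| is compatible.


V_q(n, t) = 1129, q^n = 4294967296, Hamming bound = 3804222, |C| = 7505510 > bound (violated).

Step 1: Compute V_q(n, t) = Σ_{j=0}^2 C(n, j) (q−1)^j.
  j = 0: C(16,0)·(3)^0 = 1·1 = 1.
  j = 1: C(16,1)·(3)^1 = 16·3 = 48.
  j = 2: C(16,2)·(3)^2 = 120·9 = 1080.
  V_q(n, t) = 1 + 48 + 1080 = 1129.
Step 2: q^n = 4^16 = 4294967296.
Step 3: Hamming bound ⌊q^n / V_q(n,t)⌋ = ⌊4294967296/1129⌋ = 3804222.
Step 4: Compare |C| = 7505510 to 3804222: violated.
The claimed |C| lies above the Hamming bound, so no 4-ary code of length 16 with d ≥ 5 can have 7505510 codewords.


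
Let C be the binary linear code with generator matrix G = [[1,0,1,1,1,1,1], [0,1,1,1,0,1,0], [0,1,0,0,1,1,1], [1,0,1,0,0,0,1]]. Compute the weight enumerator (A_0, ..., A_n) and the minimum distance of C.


Weight distribution: A_0 = 1, A_2 = 1, A_3 = 6, A_4 = 5, A_5 = 2, A_6 = 1. Minimum distance d = 2.

Enumerate all 2^4 = 16 messages m ∈ F_2^4.
For each, compute codeword c = mG in F_2^7, then tally its weight.
  m = 0000 → c = 0000000, weight = 0.
  m = 1000 → c = 1011111, weight = 6.
  m = 0100 → c = 0111010, weight = 4.
  m = 1100 → c = 1100101, weight = 4.
  m = 0010 → c = 0100111, weight = 4.
  m = 1010 → c = 1111000, weight = 4.
  m = 0110 → c = 0011101, weight = 4.
  m = 1110 → c = 1000010, weight = 2.
  m = 0001 → c = 1010001, weight = 3.
  m = 1001 → c = 0001110, weight = 3.
  m = 0101 → c = 1101011, weight = 5.
  m = 1101 → c = 0110100, weight = 3.
  m = 0011 → c = 1110110, weight = 5.
  m = 1011 → c = 0101001, weight = 3.
  m = 0111 → c = 1001100, weight = 3.
  m = 1111 → c = 0010011, weight = 3.
Tally weights:
  weight 0: 1 codewords.
  weight 2: 1 codewords.
  weight 3: 6 codewords.
  weight 4: 5 codewords.
  weight 5: 2 codewords.
  weight 6: 1 codewords.
Minimum distance d = smallest w > 0 with A_w > 0 = 2.
Sanity: Σ A_w = 16 = 2^4 = 16 ✓.


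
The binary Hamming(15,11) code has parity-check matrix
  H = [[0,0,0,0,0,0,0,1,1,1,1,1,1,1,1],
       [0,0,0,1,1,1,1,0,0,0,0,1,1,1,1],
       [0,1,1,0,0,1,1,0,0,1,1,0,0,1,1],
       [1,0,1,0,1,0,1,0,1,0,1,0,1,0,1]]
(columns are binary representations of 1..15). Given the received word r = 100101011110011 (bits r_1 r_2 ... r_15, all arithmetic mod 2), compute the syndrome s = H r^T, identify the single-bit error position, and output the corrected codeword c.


s = (0, 0, 1, 0)^T, error position = 2, corrected codeword c = 110101011110011

Compute s = H r^T mod 2 one row at a time:
  s_1 = 1 + 1 + 1 + 1 + 0 + 0 + 1 + 1 = 6 ≡ 0 (mod 2).
  s_2 = 1 + 0 + 1 + 0 + 0 + 0 + 1 + 1 = 4 ≡ 0 (mod 2).
  s_3 = 0 + 0 + 1 + 0 + 1 + 1 + 1 + 1 = 5 ≡ 1 (mod 2).
  s_4 = 1 + 0 + 0 + 0 + 1 + 1 + 0 + 1 = 4 ≡ 0 (mod 2).
s = (0, 0, 1, 0)^T — this equals column 2 of H (binary 0010), so error is at position 2.
Correct: flip bit 2 of r = 100101011110011 to get c = 110101011110011.


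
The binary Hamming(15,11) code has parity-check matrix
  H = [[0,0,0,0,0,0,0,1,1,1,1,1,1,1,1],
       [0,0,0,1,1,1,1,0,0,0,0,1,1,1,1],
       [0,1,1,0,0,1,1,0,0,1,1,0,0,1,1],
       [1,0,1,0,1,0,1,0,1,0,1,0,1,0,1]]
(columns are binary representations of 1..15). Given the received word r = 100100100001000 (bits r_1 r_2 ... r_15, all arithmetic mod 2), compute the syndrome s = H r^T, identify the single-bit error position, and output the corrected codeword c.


s = (1, 1, 1, 0)^T, error position = 14, corrected codeword c = 100100100001010

Compute s = H r^T mod 2 one row at a time:
  s_1 = 0 + 0 + 0 + 0 + 1 + 0 + 0 + 0 = 1 ≡ 1 (mod 2).
  s_2 = 1 + 0 + 0 + 1 + 1 + 0 + 0 + 0 = 3 ≡ 1 (mod 2).
  s_3 = 0 + 0 + 0 + 1 + 0 + 0 + 0 + 0 = 1 ≡ 1 (mod 2).
  s_4 = 1 + 0 + 0 + 1 + 0 + 0 + 0 + 0 = 2 ≡ 0 (mod 2).
s = (1, 1, 1, 0)^T — this equals column 14 of H (binary 1110), so error is at position 14.
Correct: flip bit 14 of r = 100100100001000 to get c = 100100100001010.


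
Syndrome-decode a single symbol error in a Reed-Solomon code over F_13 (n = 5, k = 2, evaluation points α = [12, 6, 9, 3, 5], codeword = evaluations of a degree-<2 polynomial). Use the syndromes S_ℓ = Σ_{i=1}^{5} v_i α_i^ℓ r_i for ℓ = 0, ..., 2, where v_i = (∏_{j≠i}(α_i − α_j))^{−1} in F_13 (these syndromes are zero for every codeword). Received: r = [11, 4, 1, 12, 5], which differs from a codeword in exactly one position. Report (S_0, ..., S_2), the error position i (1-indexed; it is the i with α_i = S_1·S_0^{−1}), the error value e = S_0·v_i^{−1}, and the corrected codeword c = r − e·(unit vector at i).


S = (8, 11, 7), error at position 4, error magnitude e = 5, c = [11, 4, 1, 7, 5].

Step 1: column multipliers v_i = (∏_{j≠i}(α_i − α_j))^{−1} mod 13.
  i = 1 (α = 12): (12−6)(12−9)(12−3)(12−5) = 6·3·9·7 = 1134 ≡ 3, so v_1 = 3^{−1} = 9 (mod 13).
  i = 2 (α = 6): (6−12)(6−9)(6−3)(6−5) = (−6)·(−3)·3·1 = 54 ≡ 2, so v_2 = 2^{−1} = 7 (mod 13).
  i = 3 (α = 9): (9−12)(9−6)(9−3)(9−5) = (−3)·3·6·4 = −216 ≡ 5, so v_3 = 5^{−1} = 8 (mod 13).
  i = 4 (α = 3): (3−12)(3−6)(3−9)(3−5) = (−9)·(−3)·(−6)·(−2) = 324 ≡ 12, so v_4 = 12^{−1} = 12 (mod 13).
  i = 5 (α = 5): (5−12)(5−6)(5−9)(5−3) = (−7)·(−1)·(−4)·2 = −56 ≡ 9, so v_5 = 9^{−1} = 3 (mod 13).
  v = [9, 7, 8, 12, 3].
Step 2: syndromes of r = [11, 4, 1, 12, 5] (all sums mod 13).
  S_0 = Σ v_i r_i = 9·11 + 7·4 + 8·1 + 12·12 + 3·5 = 294 ≡ 8.
  S_1 = Σ v_i α_i r_i = 9·12·11 + 7·6·4 + 8·9·1 + 12·3·12 + 3·5·5 = 1935 ≡ 11.
  α_i^2 mod 13 = [1, 10, 3, 9, 12].
  S_2 = Σ v_i α_i^2 r_i = 9·1·11 + 7·10·4 + 8·3·1 + 12·9·12 + 3·12·5 = 1879 ≡ 7.
  S = (8, 11, 7) ≠ 0, so r is not a codeword (an error is present).
Step 3: locate the error. For a single error e at position i, S_ℓ = v_i·e·α_i^ℓ, so α_err = S_1/S_0.
  S_0^{−1} = 8^{−1} = 5 (mod 13), so α_err = 11·5 = 55 ≡ 3 = α_4. Error position i = 4.
  Consistency check: S_2/S_1 = 7·6 = 42 ≡ 3 = α_err ✓ (single-error assumption holds).
Step 4: error magnitude e = S_0/v_4 = S_0·∏_{j≠4}(α_4 − α_j) = 8·12 = 96 ≡ 5 (mod 13).
Step 5: correct position 4: c_4 = r_4 − e = 12 − 5 ≡ 7 (mod 13). Hence c = [11, 4, 1, 7, 5].
  Check: interpolating c through the α_i gives m(x) = 10 + 12·x (degree < 2) with m(α_i) = c_i for every i, so c is indeed a codeword.


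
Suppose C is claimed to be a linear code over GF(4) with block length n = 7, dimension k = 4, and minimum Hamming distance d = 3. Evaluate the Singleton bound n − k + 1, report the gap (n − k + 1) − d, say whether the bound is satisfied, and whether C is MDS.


Singleton RHS = n − k + 1 = 4, slack = 1, bound satisfied, not MDS.

Singleton bound: d ≤ n − k + 1.
Here n = 7, k = 4, so n − k + 1 = 4.
Given d = 3, check d ≤ 4: YES.
Slack = (n − k + 1) − d = 1.
The code is NOT MDS (slack = 1 > 0).
Description: the claimed parameters are [7, 4, 3]_4; such a code would be non-MDS.


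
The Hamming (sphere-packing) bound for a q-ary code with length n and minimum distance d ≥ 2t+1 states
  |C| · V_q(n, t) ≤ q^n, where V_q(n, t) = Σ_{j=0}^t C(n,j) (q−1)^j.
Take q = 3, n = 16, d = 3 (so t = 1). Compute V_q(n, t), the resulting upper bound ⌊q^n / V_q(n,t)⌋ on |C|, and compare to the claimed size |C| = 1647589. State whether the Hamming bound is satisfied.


V_q(n, t) = 33, q^n = 43046721, Hamming bound = 1304446, |C| = 1647589 > bound (violated).

Step 1: Compute V_q(n, t) = Σ_{j=0}^1 C(n, j) (q−1)^j.
  j = 0: C(16,0)·(2)^0 = 1·1 = 1.
  j = 1: C(16,1)·(2)^1 = 16·2 = 32.
  V_q(n, t) = 1 + 32 = 33.
Step 2: q^n = 3^16 = 43046721.
Step 3: Hamming bound ⌊q^n / V_q(n,t)⌋ = ⌊43046721/33⌋ = 1304446.
Step 4: Compare |C| = 1647589 to 1304446: violated.
The claimed |C| lies above the Hamming bound, so no 3-ary code of length 16 with d ≥ 3 can have 1647589 codewords.


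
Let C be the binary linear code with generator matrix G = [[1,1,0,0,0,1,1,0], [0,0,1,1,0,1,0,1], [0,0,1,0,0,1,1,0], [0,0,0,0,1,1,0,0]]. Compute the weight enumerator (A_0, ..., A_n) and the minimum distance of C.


Weight distribution: A_0 = 1, A_2 = 1, A_3 = 4, A_4 = 4, A_5 = 4, A_6 = 1, A_8 = 1. Minimum distance d = 2.

Enumerate all 2^4 = 16 messages m ∈ F_2^4.
For each, compute codeword c = mG in F_2^8, then tally its weight.
  m = 0000 → c = 00000000, weight = 0.
  m = 1000 → c = 11000110, weight = 4.
  m = 0100 → c = 00110101, weight = 4.
  m = 1100 → c = 11110011, weight = 6.
  m = 0010 → c = 00100110, weight = 3.
  m = 1010 → c = 11100000, weight = 3.
  m = 0110 → c = 00010011, weight = 3.
  m = 1110 → c = 11010101, weight = 5.
  m = 0001 → c = 00001100, weight = 2.
  m = 1001 → c = 11001010, weight = 4.
  m = 0101 → c = 00111001, weight = 4.
  m = 1101 → c = 11111111, weight = 8.
  m = 0011 → c = 00101010, weight = 3.
  m = 1011 → c = 11101100, weight = 5.
  m = 0111 → c = 00011111, weight = 5.
  m = 1111 → c = 11011001, weight = 5.
Tally weights:
  weight 0: 1 codewords.
  weight 2: 1 codewords.
  weight 3: 4 codewords.
  weight 4: 4 codewords.
  weight 5: 4 codewords.
  weight 6: 1 codewords.
  weight 8: 1 codewords.
Minimum distance d = smallest w > 0 with A_w > 0 = 2.
Sanity: Σ A_w = 16 = 2^4 = 16 ✓.


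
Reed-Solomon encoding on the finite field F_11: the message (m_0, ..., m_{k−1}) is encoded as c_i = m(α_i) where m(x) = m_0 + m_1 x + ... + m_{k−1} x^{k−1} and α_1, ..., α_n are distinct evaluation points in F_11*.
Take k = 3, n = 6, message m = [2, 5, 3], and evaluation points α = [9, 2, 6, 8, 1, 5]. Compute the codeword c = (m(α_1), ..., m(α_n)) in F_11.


c = [4, 2, 8, 3, 10, 3]

Message polynomial: m(x) = 2 + 5·x + 3·x^2 (mod 11).
For each evaluation point α_i, compute m(α_i) mod 11:
  α_1 = 9: Horner steps 3 → 10 → 4, so m(9) = 4.
  α_2 = 2: Horner steps 3 → 0 → 2, so m(2) = 2.
  α_3 = 6: Horner steps 3 → 1 → 8, so m(6) = 8.
  α_4 = 8: Horner steps 3 → 7 → 3, so m(8) = 3.
  α_5 = 1: Horner steps 3 → 8 → 10, so m(1) = 10.
  α_6 = 5: Horner steps 3 → 9 → 3, so m(5) = 3.
Codeword c = [4, 2, 8, 3, 10, 3] ∈ F_11^6.
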